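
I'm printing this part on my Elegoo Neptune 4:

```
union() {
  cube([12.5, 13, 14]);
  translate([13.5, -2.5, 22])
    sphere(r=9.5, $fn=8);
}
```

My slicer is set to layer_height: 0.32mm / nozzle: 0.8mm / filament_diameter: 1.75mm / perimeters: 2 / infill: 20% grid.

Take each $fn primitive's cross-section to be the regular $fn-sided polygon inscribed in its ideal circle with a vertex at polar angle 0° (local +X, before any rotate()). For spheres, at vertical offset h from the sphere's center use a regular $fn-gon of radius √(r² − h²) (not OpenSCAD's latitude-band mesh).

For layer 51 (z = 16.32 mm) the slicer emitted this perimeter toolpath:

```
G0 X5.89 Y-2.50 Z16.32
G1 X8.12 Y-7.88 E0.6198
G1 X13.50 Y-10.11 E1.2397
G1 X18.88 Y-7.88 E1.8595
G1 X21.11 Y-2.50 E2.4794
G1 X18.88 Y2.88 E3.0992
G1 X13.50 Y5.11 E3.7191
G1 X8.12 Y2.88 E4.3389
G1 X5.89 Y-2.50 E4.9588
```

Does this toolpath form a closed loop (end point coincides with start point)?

yes

Start point (G0): (5.89, -2.50). End point (last G1): the path returns to the start — closed.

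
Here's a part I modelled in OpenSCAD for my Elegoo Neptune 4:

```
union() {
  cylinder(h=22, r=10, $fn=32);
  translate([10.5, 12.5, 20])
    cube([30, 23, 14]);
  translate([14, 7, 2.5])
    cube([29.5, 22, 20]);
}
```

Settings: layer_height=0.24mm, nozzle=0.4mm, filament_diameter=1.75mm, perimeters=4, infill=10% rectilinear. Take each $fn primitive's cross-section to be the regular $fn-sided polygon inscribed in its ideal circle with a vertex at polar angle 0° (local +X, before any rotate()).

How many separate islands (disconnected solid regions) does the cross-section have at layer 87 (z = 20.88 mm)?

2

At z = 20.88 mm: the cylinder: section is a regular 32-gon, circumradius r=10; the cube at (10.5, 12.5) is present — its section is the full 30×23 rectangle; the cube at (14, 7) (footprint 29.5×22) is included at this height; Combining (union): the regions partially overlap (shared area 437.25 mm²), so overlapping operands fuse into one piece — 2 connected regions. Overall, the cross-section has 2 separate islands. Island count = 2.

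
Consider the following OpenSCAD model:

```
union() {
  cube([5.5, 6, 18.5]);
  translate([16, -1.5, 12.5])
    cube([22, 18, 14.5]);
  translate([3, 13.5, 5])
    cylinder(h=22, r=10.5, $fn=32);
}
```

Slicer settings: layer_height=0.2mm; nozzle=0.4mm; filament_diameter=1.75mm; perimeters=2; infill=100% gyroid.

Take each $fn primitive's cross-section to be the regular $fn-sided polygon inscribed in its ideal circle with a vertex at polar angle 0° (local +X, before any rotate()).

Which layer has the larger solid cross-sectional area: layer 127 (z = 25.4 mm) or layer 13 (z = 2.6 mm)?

layer 127 (z = 25.4 mm)

Layer 127 (z = 25.4): the cube does not reach this height (z outside [0, 18.5]); the 22×18 cube at (16, -1.5) contributes its full rectangle (area 396.00 mm²); the r=10.5 cylinder at (3, 13.5) gives a regular 32-gon of circumradius 10.5 (constant along its height) (area = (32/2)·10.500²·sin(360°/32) = 344.14 mm²); Merging all regions: the 2 present regions are separate (no shared area or edge), so areas and boundary lengths simply add and each stays a separate island — area = 740.14 mm². So its area = 740.14 mm². Layer 13 (z = 2.6): the 5.5×6 cube contributes its full rectangle (area 33.00 mm²); the cube at (16, -1.5) is absent (z outside [12.5, 27]); the cylinder at (3, 13.5) is absent (z outside [5, 27]); Merging all regions: only the 5.5×6 cube is present, so the union is just that shape — area = 33.00 mm². So its area = 33.00 mm². Layer 127 is larger (740.14 vs 33.00 mm²).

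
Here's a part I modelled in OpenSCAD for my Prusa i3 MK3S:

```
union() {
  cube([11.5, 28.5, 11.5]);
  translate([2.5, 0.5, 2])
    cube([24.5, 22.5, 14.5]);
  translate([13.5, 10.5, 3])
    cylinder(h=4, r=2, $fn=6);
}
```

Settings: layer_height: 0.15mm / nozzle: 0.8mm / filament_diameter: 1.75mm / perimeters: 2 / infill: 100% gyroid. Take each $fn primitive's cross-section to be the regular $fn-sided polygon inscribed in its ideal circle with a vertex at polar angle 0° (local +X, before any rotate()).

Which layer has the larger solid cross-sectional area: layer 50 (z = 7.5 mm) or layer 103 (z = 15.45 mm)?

layer 50 (z = 7.5 mm)

Layer 50 (z = 7.5): the cube (footprint 11.5×28.5) is included at this height (area 327.75 mm²); the cube at (2.5, 0.5) is present — its section is the full 24.5×22.5 rectangle (area 551.25 mm²); the cylinder at (13.5, 10.5) does not reach this height (z outside [3, 7]); Combining (union): the regions partially overlap — summed areas 879.00 mm² minus the doubly-counted overlap 202.50 mm² gives 676.50 mm² — area = 676.50 mm². So its area = 676.50 mm². Layer 103 (z = 15.45): the cube is absent (z outside [0, 11.5]); the cube at (2.5, 0.5) is present — its section is the full 24.5×22.5 rectangle (area 551.25 mm²); the cylinder at (13.5, 10.5) does not reach this height (z outside [3, 7]); Taking the union: only the 24.5×22.5 cube at (2.5, 0.5) is present, so the union is just that shape — area = 551.25 mm². So its area = 551.25 mm². Layer 50 is larger (676.50 vs 551.25 mm²).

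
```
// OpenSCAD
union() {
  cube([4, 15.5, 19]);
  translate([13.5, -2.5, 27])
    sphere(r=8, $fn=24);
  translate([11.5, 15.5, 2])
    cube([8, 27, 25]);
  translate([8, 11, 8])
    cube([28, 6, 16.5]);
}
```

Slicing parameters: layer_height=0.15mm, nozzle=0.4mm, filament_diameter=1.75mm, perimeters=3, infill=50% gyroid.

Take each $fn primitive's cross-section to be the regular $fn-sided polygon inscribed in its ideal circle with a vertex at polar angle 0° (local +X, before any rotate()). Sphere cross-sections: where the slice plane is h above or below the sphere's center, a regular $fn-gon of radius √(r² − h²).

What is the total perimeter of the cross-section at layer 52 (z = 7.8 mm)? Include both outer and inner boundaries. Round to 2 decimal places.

At z = 7.8 mm: the cube (footprint 4×15.5) is included at this height (perimeter 39.00 mm); the sphere at (13.5, -2.5) does not reach this height (|z−center|=19.200 > r=8); the cube at (11.5, 15.5) (footprint 8×27) is included at this height (perimeter 70.00 mm); the cube at (8, 11) is not intersected at this z (z outside [8, 24.5]); Taking the union: the 2 present regions are separate (no shared area or edge), so areas and boundary lengths simply add and each stays a separate island — boundary = 109.00 mm. Overall, the cross-section has 2 separate islands. Total boundary length (outer) = 109.00 mm.

109.00 mm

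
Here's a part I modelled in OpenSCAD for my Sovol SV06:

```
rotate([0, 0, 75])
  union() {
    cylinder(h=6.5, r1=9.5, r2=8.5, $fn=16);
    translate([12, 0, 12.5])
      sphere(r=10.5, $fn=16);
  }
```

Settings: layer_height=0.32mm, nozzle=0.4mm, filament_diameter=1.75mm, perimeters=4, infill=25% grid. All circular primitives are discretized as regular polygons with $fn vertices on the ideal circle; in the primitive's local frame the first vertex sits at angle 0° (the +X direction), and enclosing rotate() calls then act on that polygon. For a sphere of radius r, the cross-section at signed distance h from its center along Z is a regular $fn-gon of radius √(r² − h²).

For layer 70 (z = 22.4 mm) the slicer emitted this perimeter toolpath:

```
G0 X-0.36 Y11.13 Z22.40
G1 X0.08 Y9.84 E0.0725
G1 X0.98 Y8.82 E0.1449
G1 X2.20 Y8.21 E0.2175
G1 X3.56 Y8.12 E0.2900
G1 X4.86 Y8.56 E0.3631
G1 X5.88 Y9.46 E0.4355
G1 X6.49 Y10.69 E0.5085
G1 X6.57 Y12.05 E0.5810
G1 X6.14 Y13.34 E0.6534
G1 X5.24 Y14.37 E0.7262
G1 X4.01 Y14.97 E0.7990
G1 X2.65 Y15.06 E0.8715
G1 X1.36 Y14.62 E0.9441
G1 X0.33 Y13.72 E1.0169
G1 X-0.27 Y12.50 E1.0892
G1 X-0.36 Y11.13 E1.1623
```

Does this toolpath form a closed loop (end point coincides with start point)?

yes

Start point (G0): (-0.36, 11.13). End point (last G1): the path returns to the start — closed.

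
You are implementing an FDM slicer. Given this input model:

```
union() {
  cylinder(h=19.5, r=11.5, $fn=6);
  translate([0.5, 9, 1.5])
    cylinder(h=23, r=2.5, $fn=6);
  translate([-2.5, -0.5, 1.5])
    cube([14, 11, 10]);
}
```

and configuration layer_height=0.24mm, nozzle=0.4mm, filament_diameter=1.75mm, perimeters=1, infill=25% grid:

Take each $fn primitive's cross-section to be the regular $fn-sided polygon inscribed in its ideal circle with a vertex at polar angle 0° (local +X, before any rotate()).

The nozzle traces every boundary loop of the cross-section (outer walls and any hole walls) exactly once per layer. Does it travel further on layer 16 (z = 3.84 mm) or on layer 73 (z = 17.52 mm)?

layer 16 (z = 3.84 mm)

Layer 16 (z = 3.84): the r=11.5 cylinder contributes a regular 6-gon of circumradius 11.5 (perimeter = 2·6·11.500·sin(180°/6) = 69.00 mm); the r=2.5 cylinder at (0.5, 9) gives a regular 6-gon of circumradius 2.5 (constant along its height) (perimeter = 2·6·2.500·sin(180°/6) = 15.00 mm); the cube at (-2.5, -0.5) (footprint 14×11) is included at this height (perimeter 50.00 mm); Merging all regions: the regions partially overlap (shared area 132.04 mm²), so the edge portions inside another operand are dropped and the merged outline is re-measured after clipping — boundary = 75.27 mm. So its perimeter = 75.27 mm. Layer 73 (z = 17.52): the r=11.5 cylinder gives a regular 6-gon of circumradius 11.5 (constant along its height) (perimeter = 2·6·11.500·sin(180°/6) = 69.00 mm); the cylinder at (0.5, 9): section is a regular 6-gon, circumradius r=2.5 (perimeter = 2·6·2.500·sin(180°/6) = 15.00 mm); the cube at (-2.5, -0.5) is absent (z outside [1.5, 11.5]); Merging all regions: the regions partially overlap (shared area 12.38 mm²), so the edge portions inside another operand are dropped and the merged outline is re-measured after clipping — boundary = 70.39 mm. So its perimeter = 70.39 mm. Layer 16 is larger (75.27 vs 70.39 mm).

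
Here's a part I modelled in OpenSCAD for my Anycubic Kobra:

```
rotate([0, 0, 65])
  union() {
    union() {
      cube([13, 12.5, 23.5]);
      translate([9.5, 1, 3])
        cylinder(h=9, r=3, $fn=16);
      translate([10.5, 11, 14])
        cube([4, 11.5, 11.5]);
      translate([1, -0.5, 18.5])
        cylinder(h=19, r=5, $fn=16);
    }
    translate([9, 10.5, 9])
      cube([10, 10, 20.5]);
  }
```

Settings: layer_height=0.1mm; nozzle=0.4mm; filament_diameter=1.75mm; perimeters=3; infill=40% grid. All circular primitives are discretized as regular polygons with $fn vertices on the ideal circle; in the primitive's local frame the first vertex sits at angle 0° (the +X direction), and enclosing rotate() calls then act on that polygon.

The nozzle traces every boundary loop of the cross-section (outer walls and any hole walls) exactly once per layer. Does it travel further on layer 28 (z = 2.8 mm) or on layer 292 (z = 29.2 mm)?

Layer 28 (z = 2.8): the 13×12.5 cube contributes its full rectangle (perimeter 51.00 mm); the cylinder at (9.5, 1) is absent (z outside [3, 12]); the cube at (10.5, 11) does not reach this height (z outside [14, 25.5]); the cylinder at (1, -0.5) is absent (z outside [18.5, 37.5]); Taking the union: only the 13×12.5 cube is present, so the union is just that shape — boundary = 51.00 mm; the cube at (9, 10.5) is absent (z outside [9, 29.5]); Combining (union): only the result so far is present, so the union is just that shape — boundary = 51.00 mm; (rotated 65° about Z; rotation is an isometry so areas/perimeters/island counts are preserved). So its perimeter = 51.00 mm. Layer 292 (z = 29.2): the cube is absent (z outside [0, 23.5]); the cylinder at (9.5, 1) does not reach this height (z outside [3, 12]); the cube at (10.5, 11) does not reach this height (z outside [14, 25.5]); the cylinder at (1, -0.5): section is a regular 16-gon, circumradius r=5 (perimeter = 2·16·5.000·sin(180°/16) = 31.21 mm); Taking the union: only the r=5 cylinder at (1, -0.5) is present, so the union is just that shape — boundary = 31.21 mm; the cube at (9, 10.5) is present — its section is the full 10×10 rectangle (perimeter 40.00 mm); Combining (union): the 2 present regions are separate (no shared area or edge), so areas and boundary lengths simply add and each stays a separate island — boundary = 71.21 mm; (whole slice rotated 65° about Z — lengths, areas and connectivity unchanged). So its perimeter = 71.21 mm. Layer 292 is larger (71.21 vs 51.00 mm).

layer 292 (z = 29.2 mm)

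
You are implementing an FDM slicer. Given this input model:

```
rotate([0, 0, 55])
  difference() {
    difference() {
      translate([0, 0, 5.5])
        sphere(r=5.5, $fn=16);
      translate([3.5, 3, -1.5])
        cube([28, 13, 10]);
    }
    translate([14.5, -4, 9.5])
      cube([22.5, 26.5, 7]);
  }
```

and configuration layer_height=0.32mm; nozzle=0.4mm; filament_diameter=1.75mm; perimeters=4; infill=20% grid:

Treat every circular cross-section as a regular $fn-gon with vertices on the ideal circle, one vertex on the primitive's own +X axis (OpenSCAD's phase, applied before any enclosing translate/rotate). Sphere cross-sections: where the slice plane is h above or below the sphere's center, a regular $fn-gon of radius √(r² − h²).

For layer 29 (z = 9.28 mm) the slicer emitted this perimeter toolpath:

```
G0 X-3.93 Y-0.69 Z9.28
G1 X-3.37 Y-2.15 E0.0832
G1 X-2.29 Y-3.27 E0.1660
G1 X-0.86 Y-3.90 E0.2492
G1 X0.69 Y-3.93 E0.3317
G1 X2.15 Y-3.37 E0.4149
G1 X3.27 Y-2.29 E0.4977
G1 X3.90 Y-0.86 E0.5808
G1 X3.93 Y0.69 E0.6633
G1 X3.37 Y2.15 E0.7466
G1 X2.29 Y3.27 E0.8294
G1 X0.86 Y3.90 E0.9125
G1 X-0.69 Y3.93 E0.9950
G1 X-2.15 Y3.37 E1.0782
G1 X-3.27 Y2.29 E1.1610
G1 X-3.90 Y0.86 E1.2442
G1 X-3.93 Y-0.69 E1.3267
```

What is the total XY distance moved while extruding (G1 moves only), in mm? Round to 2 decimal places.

24.93 mm

Sum the Euclidean lengths of each G1 segment: total = 24.93 mm.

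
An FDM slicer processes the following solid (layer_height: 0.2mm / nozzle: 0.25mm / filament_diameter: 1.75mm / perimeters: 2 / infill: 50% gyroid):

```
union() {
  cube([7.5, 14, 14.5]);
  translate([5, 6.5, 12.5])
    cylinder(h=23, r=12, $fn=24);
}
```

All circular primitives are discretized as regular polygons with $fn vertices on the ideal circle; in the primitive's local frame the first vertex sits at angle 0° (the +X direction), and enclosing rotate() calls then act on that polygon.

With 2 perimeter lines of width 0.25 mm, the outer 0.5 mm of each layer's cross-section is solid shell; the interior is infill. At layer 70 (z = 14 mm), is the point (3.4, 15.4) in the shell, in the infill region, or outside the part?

At z = 14 mm: the cube is present — its section is the full 7.5×14 rectangle; the r=12 cylinder at (5, 6.5) gives a regular 24-gon of circumradius 12 (constant along its height); Merging all regions: the 7.5×14 cube lies entirely inside the r=12 cylinder at (5, 6.5), so the union is just the r=12 cylinder at (5, 6.5) — 1 connected region. Overall, the cross-section is a single solid region. The nearest boundary edge runs (1.89, 18.09)→(5.00, 18.50); distance from the point to it = 2.86 mm. The point is inside the cross-section and 2.86 mm from the nearest boundary — more than the 0.5 mm shell width (2 × 0.25), so it's in the infill interior.

infill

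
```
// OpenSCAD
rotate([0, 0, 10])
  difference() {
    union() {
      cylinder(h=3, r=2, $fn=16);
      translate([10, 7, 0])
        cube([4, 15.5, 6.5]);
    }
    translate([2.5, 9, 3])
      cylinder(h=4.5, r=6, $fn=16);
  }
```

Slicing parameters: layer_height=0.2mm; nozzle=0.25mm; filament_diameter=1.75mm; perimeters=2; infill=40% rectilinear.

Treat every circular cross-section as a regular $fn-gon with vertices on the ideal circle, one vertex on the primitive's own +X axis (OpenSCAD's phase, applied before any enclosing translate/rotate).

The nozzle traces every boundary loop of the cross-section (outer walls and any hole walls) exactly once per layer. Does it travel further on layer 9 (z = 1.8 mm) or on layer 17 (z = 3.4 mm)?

Layer 9 (z = 1.8): the r=2 cylinder gives a regular 16-gon of circumradius 2 (constant along its height) (perimeter = 2·16·2.000·sin(180°/16) = 12.49 mm); the 4×15.5 cube at (10, 7) contributes its full rectangle (perimeter 39.00 mm); Combining (union): the 2 present regions are separate (no shared area or edge), so areas and boundary lengths simply add and each stays a separate island — boundary = 51.49 mm; the cylinder at (2.5, 9) is absent (z outside [3, 7.5]); Subtracting the remaining from the first: none of the subtracted shapes is present at this height, so that combined region is unchanged — boundary = 51.49 mm; (rotated 10° about Z; rotation is an isometry so areas/perimeters/island counts are preserved). So its perimeter = 51.49 mm. Layer 17 (z = 3.4): the cylinder does not reach this height (z outside [0, 3]); the cube at (10, 7) is present — its section is the full 4×15.5 rectangle (perimeter 39.00 mm); Taking the union: only the 4×15.5 cube at (10, 7) is present, so the union is just that shape — boundary = 39.00 mm; the r=6 cylinder at (2.5, 9) contributes a regular 16-gon of circumradius 6 (perimeter = 2·16·6.000·sin(180°/16) = 37.46 mm); After the difference (first − rest): starting from that combined region, the r=6 cylinder at (2.5, 9) misses the remaining region (no effect) — boundary = 39.00 mm; (whole slice rotated 10° about Z — lengths, areas and connectivity unchanged). So its perimeter = 39.00 mm. Layer 9 is larger (51.49 vs 39.00 mm).

layer 9 (z = 1.8 mm)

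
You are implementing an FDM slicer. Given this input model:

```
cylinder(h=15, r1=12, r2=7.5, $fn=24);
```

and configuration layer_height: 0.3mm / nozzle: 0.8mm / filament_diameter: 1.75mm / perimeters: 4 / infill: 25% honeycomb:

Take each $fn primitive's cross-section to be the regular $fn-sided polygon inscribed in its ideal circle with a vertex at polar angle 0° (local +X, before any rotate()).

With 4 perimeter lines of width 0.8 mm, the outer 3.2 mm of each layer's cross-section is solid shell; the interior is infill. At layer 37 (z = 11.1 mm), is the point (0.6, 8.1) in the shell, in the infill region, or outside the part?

At z = 11.1 mm: the cone contributes a regular 24-gon of circumradius 8.670 (interpolated between r1=12 and r2=7.5 at t=0.740). Overall, the cross-section is a single solid region. The nearest boundary edge runs (2.24, 8.37)→(0.00, 8.67); distance from the point to it = 0.49 mm. The point is inside the cross-section, 0.49 mm from the nearest boundary — within the 3.2 mm shell band (4 × 0.8).

shell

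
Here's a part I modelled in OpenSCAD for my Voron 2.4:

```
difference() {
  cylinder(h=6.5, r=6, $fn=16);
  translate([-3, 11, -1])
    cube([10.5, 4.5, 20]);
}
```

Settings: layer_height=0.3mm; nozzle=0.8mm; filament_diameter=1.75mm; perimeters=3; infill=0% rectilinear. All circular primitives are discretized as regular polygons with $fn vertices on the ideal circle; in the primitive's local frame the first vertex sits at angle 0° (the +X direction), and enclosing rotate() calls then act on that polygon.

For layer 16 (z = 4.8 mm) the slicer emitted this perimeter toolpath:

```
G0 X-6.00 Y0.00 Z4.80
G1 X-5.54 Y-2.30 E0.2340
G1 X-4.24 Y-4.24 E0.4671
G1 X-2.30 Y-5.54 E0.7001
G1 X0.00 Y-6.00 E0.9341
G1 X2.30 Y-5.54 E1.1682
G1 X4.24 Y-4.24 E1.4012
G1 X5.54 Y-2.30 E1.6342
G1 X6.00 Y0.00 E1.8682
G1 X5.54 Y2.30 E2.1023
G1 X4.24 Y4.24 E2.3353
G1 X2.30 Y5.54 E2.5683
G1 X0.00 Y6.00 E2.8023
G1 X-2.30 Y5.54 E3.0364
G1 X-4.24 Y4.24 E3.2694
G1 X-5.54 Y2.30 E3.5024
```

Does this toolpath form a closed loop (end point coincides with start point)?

no

Start point (G0): (-6.00, 0.00). End point (last G1): the path does not return to the start — open.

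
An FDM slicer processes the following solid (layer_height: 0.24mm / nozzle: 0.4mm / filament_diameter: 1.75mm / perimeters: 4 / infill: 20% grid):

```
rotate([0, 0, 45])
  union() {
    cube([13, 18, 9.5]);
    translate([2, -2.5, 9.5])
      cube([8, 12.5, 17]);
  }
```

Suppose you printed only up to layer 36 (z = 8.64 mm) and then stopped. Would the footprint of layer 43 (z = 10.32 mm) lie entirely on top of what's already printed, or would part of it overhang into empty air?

part overhangs

Compare the two slices. At z = 8.64: the cube is present — its section is the full 13×18 rectangle (area 234.00 mm²); the cube at (2, -2.5) does not reach this height (z outside [9.5, 26.5]); Taking the union: only the 13×18 cube is present, so the union is just that shape — area = 234.00 mm²; (whole slice rotated 45° about Z — lengths, areas and connectivity unchanged). At z = 10.32: the cube does not reach this height (z outside [0, 9.5]); the cube at (2, -2.5) (footprint 8×12.5) is included at this height (area 100.00 mm²); Combining (union): only the 8×12.5 cube at (2, -2.5) is present, so the union is just that shape — area = 100.00 mm²; (rotated 45° about Z; rotation is an isometry so areas/perimeters/island counts are preserved). Checking containment: at z = 10.32 the cross-section extends beyond the z = 8.64 cross-section by about 20.00 mm².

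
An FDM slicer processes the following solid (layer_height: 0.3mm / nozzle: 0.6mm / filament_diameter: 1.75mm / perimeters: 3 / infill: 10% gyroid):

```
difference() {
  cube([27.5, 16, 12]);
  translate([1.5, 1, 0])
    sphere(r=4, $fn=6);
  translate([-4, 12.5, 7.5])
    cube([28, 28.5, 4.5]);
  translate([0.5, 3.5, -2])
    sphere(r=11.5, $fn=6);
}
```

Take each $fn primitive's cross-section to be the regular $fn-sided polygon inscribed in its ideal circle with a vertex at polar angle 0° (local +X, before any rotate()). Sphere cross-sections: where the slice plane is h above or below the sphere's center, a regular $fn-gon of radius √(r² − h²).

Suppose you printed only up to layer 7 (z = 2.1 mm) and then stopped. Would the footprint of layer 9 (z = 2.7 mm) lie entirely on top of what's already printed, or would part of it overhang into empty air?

Compare the two slices. At z = 2.1: the cube (footprint 27.5×16) is included at this height (area 440.00 mm²); the r=4 sphere at (1.5, 1) slices to a regular 6-gon of circumradius 3.404 (√(r²−h²) with h=2.1 from center) (area = (6/2)·3.404²·sin(360°/6) = 30.11 mm²); the cube at (-4, 12.5) is absent (z outside [7.5, 12]); the sphere at (0.5, 3.5): section is a regular 6-gon, circumradius = √(r²−h²) = √(11.5²−4.1²) = 10.744 (area = (6/2)·10.744²·sin(360°/6) = 299.92 mm²); After the difference (first − rest): starting from the 27.5×16 cube (440.00 mm²), the r=4 sphere at (1.5, 1) partially overlaps it — only the 16.57 mm² overlap (of its 30.11 mm²) is removed, clipping the outline; the r=11.5 sphere at (0.5, 3.5) partially overlaps it — only the 98.89 mm² overlap (of its 299.92 mm²) is removed, clipping the outline — area = 324.55 mm². At z = 2.7: the 27.5×16 cube contributes its full rectangle (area 440.00 mm²); the r=4 sphere at (1.5, 1) contributes a regular 6-gon of circumradius √(4²−2.7²) = 2.951 (area = (6/2)·2.951²·sin(360°/6) = 22.63 mm²); the cube at (-4, 12.5) does not reach this height (z outside [7.5, 12]); the sphere at (0.5, 3.5): section is a regular 6-gon, circumradius = √(r²−h²) = √(11.5²−4.7²) = 10.496 (area = (6/2)·10.496²·sin(360°/6) = 286.20 mm²); Subtracting the remaining from the first: starting from the 27.5×16 cube (440.00 mm²), the r=4 sphere at (1.5, 1) partially overlaps it — only the 13.65 mm² overlap (of its 22.63 mm²) is removed, clipping the outline; the r=11.5 sphere at (0.5, 3.5) partially overlaps it — only the 97.39 mm² overlap (of its 286.20 mm²) is removed, clipping the outline — area = 328.96 mm². Checking containment: at z = 2.7 the cross-section extends beyond the z = 2.1 cross-section by about 4.41 mm².

part overhangs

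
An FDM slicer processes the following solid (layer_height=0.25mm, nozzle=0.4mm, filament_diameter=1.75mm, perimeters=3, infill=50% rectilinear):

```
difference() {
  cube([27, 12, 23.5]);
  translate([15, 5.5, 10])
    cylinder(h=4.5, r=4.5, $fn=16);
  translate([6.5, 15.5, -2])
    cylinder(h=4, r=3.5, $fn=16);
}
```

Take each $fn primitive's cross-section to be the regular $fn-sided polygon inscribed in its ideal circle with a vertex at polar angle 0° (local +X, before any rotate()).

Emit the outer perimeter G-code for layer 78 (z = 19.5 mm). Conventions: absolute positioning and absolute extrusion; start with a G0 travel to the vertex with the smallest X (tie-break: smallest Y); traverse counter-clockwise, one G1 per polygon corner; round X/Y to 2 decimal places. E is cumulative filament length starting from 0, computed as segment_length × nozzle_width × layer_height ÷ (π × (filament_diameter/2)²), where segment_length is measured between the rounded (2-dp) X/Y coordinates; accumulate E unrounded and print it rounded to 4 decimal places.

G0 X0.00 Y0.00 Z19.50
G1 X27.00 Y0.00 E1.1225
G1 X27.00 Y12.00 E1.6214
G1 X0.00 Y12.00 E2.7440
G1 X0.00 Y0.00 E3.2429

At z = 19.5 mm: the cube (footprint 27×12) is included at this height; the cylinder at (15, 5.5) is not intersected at this z (z outside [10, 14.5]); the cylinder at (6.5, 15.5) is absent (z outside [-2, 2]); After the difference (first − rest): none of the subtracted shapes is present at this height, so the 27×12 cube is unchanged — 1 connected region. The outline is a single polygon with 4 vertices. Extrusion per mm of travel: 0.4 × 0.25 / (π × 0.875²) = 0.041575. Accumulating E over each segment gives final E = 3.2429.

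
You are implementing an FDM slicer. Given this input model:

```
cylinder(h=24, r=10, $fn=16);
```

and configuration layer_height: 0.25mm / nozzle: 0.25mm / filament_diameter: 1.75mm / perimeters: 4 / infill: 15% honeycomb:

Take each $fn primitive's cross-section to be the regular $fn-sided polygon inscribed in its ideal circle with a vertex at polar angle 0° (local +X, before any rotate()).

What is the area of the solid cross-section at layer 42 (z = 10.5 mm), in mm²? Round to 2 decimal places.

306.15 mm²

At z = 10.5 mm: the r=10 cylinder gives a regular 16-gon of circumradius 10 (constant along its height) (area = (16/2)·10.000²·sin(360°/16) = 306.15 mm²). Overall, the cross-section is a single solid region. Net area = 306.15 mm².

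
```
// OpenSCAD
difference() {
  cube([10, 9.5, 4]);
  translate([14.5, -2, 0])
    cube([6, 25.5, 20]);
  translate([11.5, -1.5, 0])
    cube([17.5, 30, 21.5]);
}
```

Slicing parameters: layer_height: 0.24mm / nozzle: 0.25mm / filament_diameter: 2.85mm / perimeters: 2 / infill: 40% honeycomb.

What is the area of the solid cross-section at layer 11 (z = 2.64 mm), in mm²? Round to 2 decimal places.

At z = 2.64 mm: the 10×9.5 cube contributes its full rectangle (area 95.00 mm²); the cube at (14.5, -2) (footprint 6×25.5) is included at this height (area 153.00 mm²); the cube at (11.5, -1.5) (footprint 17.5×30) is included at this height (area 525.00 mm²); After the difference (first − rest): starting from the 10×9.5 cube (95.00 mm²), the 6×25.5 cube at (14.5, -2) misses the remaining region (no effect); the 17.5×30 cube at (11.5, -1.5) misses the remaining region (no effect) — area = 95.00 mm². Overall, the cross-section is a single solid region. Net area = 95.00 mm².

95.00 mm²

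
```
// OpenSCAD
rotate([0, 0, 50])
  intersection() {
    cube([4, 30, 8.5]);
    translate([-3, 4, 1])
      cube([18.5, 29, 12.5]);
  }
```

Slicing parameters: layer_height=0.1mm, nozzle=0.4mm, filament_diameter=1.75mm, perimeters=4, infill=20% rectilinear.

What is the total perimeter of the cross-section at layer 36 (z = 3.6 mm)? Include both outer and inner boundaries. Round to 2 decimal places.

At z = 3.6 mm: the cube is present — its section is the full 4×30 rectangle (perimeter 68.00 mm); the cube at (-3, 4) is present — its section is the full 18.5×29 rectangle (perimeter 95.00 mm); Taking the intersection: the 18.5×29 cube at (-3, 4) partially overlaps the 4×30 cube; clipping to the common part keeps 104.00 mm² — boundary = 60.00 mm; (whole slice rotated 50° about Z — lengths, areas and connectivity unchanged). Overall, the cross-section is a single solid region. Total boundary length (outer) = 60.00 mm.

60.00 mm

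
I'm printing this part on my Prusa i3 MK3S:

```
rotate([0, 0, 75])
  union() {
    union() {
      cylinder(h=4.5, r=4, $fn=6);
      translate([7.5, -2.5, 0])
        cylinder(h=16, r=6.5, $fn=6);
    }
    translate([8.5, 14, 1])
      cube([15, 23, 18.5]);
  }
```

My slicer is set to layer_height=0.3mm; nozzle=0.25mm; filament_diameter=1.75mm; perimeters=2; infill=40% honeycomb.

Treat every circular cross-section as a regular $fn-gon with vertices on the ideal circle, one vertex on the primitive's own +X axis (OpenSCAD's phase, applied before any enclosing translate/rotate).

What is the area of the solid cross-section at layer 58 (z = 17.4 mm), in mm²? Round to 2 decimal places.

345.00 mm²

At z = 17.4 mm: the cylinder does not reach this height (z outside [0, 4.5]); the cylinder at (7.5, -2.5) is not intersected at this z (z outside [0, 16]); Taking the union: nothing is present at this height; the 15×23 cube at (8.5, 14) contributes its full rectangle (area 345.00 mm²); Combining (union): only the 15×23 cube at (8.5, 14) is present, so the union is just that shape — area = 345.00 mm²; (whole slice rotated 75° about Z — lengths, areas and connectivity unchanged). Overall, the cross-section is a single solid region. Net area = 345.00 mm².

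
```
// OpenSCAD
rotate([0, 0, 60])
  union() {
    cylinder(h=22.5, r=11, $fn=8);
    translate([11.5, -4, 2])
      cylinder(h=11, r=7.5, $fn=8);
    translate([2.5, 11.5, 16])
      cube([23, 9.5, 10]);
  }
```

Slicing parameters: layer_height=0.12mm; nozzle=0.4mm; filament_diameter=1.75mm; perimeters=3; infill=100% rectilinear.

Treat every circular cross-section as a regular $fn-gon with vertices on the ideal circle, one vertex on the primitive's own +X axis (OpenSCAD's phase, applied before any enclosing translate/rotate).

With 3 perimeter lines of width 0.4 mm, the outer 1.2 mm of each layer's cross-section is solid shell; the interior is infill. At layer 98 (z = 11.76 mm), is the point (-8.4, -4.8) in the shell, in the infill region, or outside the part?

At z = 11.76 mm: the r=11 cylinder gives a regular 8-gon of circumradius 11 (constant along its height); the r=7.5 cylinder at (11.5, -4) contributes a regular 8-gon of circumradius 7.5; the cube at (2.5, 11.5) is not intersected at this z (z outside [16, 26]); Taking the union: the regions partially overlap (shared area 45.99 mm²), so overlapping operands fuse into one piece — 1 connected region; (rotated 60° about Z; rotation is an isometry so areas/perimeters/island counts are preserved). Overall, the cross-section is a single solid region. Undo the 60° rotation: the query point maps to (-8.357, 4.875) in the un-rotated model frame. The nearest boundary edge runs (-11.00, 0.00)→(-7.78, 7.78); distance from the point to it = 0.58 mm. The point is inside the cross-section, 0.58 mm from the nearest boundary — within the 1.2 mm shell band (3 × 0.4).

shell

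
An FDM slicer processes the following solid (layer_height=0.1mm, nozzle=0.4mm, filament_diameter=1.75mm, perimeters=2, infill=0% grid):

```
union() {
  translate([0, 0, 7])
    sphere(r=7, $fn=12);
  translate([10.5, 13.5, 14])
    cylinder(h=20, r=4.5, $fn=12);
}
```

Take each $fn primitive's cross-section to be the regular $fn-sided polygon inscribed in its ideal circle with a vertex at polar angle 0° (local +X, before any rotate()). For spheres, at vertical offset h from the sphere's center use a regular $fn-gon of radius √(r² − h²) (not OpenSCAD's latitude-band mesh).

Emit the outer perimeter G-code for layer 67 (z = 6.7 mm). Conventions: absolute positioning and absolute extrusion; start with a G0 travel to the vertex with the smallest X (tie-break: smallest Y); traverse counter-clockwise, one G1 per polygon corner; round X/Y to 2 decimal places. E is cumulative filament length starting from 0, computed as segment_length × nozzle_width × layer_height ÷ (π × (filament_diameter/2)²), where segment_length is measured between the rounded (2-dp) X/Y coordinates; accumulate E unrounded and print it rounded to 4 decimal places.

At z = 6.7 mm: the r=7 sphere contributes a regular 12-gon of circumradius √(7²−0.3²) = 6.994; the cylinder at (10.5, 13.5) is not intersected at this z (z outside [14, 34]); Combining (union): only the r=7 sphere is present, so the union is just that shape — 1 connected region. The outline is a single polygon with 12 vertices. Extrusion per mm of travel: 0.4 × 0.1 / (π × 0.875²) = 0.016630. Accumulating E over each segment gives final E = 0.7226.

G0 X-6.99 Y0.00 Z6.70
G1 X-6.06 Y-3.50 E0.0602
G1 X-3.50 Y-6.06 E0.1204
G1 X0.00 Y-6.99 E0.1807
G1 X3.50 Y-6.06 E0.2409
G1 X6.06 Y-3.50 E0.3011
G1 X6.99 Y0.00 E0.3613
G1 X6.06 Y3.50 E0.4215
G1 X3.50 Y6.06 E0.4817
G1 X0.00 Y6.99 E0.5420
G1 X-3.50 Y6.06 E0.6022
G1 X-6.06 Y3.50 E0.6624
G1 X-6.99 Y0.00 E0.7226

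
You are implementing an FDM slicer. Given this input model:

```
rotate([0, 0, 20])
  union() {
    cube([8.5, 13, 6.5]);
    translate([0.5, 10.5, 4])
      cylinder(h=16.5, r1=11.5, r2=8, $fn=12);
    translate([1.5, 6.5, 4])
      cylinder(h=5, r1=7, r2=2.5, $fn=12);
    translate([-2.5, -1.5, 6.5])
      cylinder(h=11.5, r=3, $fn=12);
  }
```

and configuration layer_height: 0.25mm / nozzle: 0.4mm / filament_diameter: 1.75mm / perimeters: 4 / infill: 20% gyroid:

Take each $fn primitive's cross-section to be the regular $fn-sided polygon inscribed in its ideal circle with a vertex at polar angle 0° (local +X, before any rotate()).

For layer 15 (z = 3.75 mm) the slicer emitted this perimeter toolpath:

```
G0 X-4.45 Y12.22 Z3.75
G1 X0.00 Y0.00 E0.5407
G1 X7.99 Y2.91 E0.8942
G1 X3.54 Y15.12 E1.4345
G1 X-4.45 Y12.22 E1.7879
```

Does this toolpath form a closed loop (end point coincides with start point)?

Start point (G0): (-4.45, 12.22). End point (last G1): the path returns to the start — closed.

yes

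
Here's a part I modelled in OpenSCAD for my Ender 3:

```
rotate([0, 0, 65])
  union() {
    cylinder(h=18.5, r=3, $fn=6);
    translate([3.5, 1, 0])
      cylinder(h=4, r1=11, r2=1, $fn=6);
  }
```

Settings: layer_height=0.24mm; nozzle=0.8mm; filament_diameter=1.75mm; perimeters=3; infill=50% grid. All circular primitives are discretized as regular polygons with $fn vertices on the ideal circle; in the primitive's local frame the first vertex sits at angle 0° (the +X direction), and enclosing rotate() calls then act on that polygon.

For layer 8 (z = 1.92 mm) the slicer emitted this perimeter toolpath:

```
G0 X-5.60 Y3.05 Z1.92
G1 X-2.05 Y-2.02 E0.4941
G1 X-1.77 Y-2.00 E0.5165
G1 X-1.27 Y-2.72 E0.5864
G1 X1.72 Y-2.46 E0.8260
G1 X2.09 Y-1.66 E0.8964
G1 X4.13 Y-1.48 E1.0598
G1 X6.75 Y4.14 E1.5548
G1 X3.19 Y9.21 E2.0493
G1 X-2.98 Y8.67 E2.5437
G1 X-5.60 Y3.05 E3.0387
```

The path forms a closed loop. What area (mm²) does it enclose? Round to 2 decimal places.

Apply the shoelace formula to the sequence of (X, Y) vertices; enclosed area = 102.42 mm².

102.42 mm²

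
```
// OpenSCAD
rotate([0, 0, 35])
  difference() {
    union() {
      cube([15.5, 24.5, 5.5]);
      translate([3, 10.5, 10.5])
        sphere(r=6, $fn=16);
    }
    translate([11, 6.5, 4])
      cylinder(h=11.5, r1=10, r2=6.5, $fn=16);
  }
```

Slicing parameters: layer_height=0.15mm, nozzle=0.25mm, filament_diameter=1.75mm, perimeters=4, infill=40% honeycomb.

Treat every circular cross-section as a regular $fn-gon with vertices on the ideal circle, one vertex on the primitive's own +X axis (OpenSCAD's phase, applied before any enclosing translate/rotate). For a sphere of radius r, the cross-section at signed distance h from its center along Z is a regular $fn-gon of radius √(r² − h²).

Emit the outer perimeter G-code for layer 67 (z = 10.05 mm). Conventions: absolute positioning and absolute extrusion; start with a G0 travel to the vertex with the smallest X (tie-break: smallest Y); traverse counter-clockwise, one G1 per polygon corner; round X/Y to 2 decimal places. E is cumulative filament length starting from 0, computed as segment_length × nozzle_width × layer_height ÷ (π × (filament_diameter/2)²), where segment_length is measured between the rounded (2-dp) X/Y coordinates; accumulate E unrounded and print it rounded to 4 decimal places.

At z = 10.05 mm: the cube is not intersected at this z (z outside [0, 5.5]); the sphere at (3, 10.5): section is a regular 16-gon, circumradius = √(r²−h²) = √(6²−0.45²) = 5.983; Taking the union: only the r=6 sphere at (3, 10.5) is present, so the union is just that shape — 1 connected region; the cone at (11, 6.5) (r1=10→r2=6.5) has section circumradius 8.159 here — a regular 16-gon; After the difference (first − rest): starting from that combined region, the cone at (11, 6.5) partially overlaps it — only the 36.57 mm² overlap (of its 203.78 mm²) is removed, clipping the outline — 1 connected region; (rotated 35° about Z; rotation is an isometry so areas/perimeters/island counts are preserved). The outline is a single polygon with 16 vertices. Extrusion per mm of travel: 0.25 × 0.15 / (π × 0.875²) = 0.015591. Accumulating E over each segment gives final E = 0.5596.

G0 X-9.46 Y11.36 Z10.05
G1 X-9.41 Y9.03 E0.0363
G1 X-8.47 Y6.89 E0.0728
G1 X-6.78 Y5.28 E0.1092
G1 X-4.60 Y4.43 E0.1456
G1 X-2.27 Y4.48 E0.1820
G1 X-0.13 Y5.42 E0.2184
G1 X0.03 Y5.59 E0.2221
G1 X-1.40 Y6.95 E0.2528
G1 X-2.68 Y9.87 E0.3025
G1 X-2.75 Y13.05 E0.3521
G1 X-1.65 Y15.87 E0.3993
G1 X-2.53 Y16.21 E0.4140
G1 X-4.86 Y16.16 E0.4504
G1 X-7.00 Y15.22 E0.4868
G1 X-8.61 Y13.54 E0.5231
G1 X-9.46 Y11.36 E0.5596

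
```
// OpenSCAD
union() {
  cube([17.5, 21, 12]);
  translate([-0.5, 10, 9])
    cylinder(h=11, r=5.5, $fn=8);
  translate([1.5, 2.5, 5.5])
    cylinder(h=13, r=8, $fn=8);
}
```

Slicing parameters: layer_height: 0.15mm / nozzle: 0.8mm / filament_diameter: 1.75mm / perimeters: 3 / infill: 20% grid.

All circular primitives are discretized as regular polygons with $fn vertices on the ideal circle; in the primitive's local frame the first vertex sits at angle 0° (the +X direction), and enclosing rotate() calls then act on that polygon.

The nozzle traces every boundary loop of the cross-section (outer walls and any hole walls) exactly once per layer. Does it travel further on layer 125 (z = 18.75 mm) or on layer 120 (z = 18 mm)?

Layer 125 (z = 18.75): the cube is absent (z outside [0, 12]); the r=5.5 cylinder at (-0.5, 10) contributes a regular 8-gon of circumradius 5.5 (perimeter = 2·8·5.500·sin(180°/8) = 33.68 mm); the cylinder at (1.5, 2.5) is not intersected at this z (z outside [5.5, 18.5]); Combining (union): only the r=5.5 cylinder at (-0.5, 10) is present, so the union is just that shape — boundary = 33.68 mm. So its perimeter = 33.68 mm. Layer 120 (z = 18): the cube is not intersected at this z (z outside [0, 12]); the r=5.5 cylinder at (-0.5, 10) gives a regular 8-gon of circumradius 5.5 (constant along its height) (perimeter = 2·8·5.500·sin(180°/8) = 33.68 mm); the r=8 cylinder at (1.5, 2.5) contributes a regular 8-gon of circumradius 8 (perimeter = 2·8·8.000·sin(180°/8) = 48.98 mm); Taking the union: the regions partially overlap (shared area 34.96 mm²), so the edge portions inside another operand are dropped and the merged outline is re-measured after clipping — boundary = 59.15 mm. So its perimeter = 59.15 mm. Layer 120 is larger (59.15 vs 33.68 mm).

layer 120 (z = 18 mm)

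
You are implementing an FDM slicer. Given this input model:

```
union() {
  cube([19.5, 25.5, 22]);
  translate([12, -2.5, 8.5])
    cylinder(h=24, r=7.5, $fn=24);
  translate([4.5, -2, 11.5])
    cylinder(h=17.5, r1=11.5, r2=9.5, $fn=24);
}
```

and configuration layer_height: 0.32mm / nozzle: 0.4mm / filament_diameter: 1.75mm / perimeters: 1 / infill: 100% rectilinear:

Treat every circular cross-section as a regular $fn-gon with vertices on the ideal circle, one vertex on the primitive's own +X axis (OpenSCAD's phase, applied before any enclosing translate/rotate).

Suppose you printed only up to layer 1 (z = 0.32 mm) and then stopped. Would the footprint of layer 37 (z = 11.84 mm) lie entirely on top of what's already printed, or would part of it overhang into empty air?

Compare the two slices. At z = 0.32: the cube (footprint 19.5×25.5) is included at this height (area 497.25 mm²); the cylinder at (12, -2.5) is not intersected at this z (z outside [8.5, 32.5]); the cone at (4.5, -2) is absent (z outside [11.5, 29]); Taking the union: only the 19.5×25.5 cube is present, so the union is just that shape — area = 497.25 mm². At z = 11.84: the cube (footprint 19.5×25.5) is included at this height (area 497.25 mm²); the r=7.5 cylinder at (12, -2.5) gives a regular 24-gon of circumradius 7.5 (constant along its height) (area = (24/2)·7.500²·sin(360°/24) = 174.70 mm²); the cone at (4.5, -2) contributes a regular 24-gon of circumradius 11.461 (interpolated between r1=11.5 and r2=9.5 at t=0.019) (area = (24/2)·11.461²·sin(360°/24) = 407.97 mm²); Combining (union): the regions partially overlap — summed areas 1079.93 mm² minus the doubly-counted overlap 263.59 mm² gives 816.34 mm² — area = 816.34 mm². Checking containment: at z = 11.84 the cross-section extends beyond the z = 0.32 cross-section by about 319.09 mm².

part overhangs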